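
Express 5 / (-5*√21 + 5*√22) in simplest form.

Multiply numerator and denominator by 5*√21 + 5*√22.
Denominator becomes 25; numerator becomes 25*√21 + 25*√22.

√21 + √22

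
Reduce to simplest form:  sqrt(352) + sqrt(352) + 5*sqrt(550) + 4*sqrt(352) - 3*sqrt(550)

34*sqrt(22)

sqrt(352) = 4*sqrt(22); sqrt(352) = 4*sqrt(22); 5*sqrt(550) = 25*sqrt(22); 4*sqrt(352) = 16*sqrt(22); 3*sqrt(550) = 15*sqrt(22)
Combine: (4 + 4 + 25 + 16 - 15)·sqrt(22) = 34*sqrt(22)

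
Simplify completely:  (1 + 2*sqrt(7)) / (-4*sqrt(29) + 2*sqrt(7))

Multiply numerator and denominator by 2*sqrt(7) + 4*sqrt(29).
Denominator becomes -436; numerator becomes 2*sqrt(7) + 4*sqrt(29) + 28 + 8*sqrt(203).

(-4*sqrt(203) - 14 - 2*sqrt(29) - sqrt(7))/218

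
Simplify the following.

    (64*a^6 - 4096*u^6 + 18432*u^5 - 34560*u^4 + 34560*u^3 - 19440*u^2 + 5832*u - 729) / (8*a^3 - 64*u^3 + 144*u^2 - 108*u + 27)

8*a^3 + 64*u^3 - 144*u^2 + 108*u - 27

64*a^6 - 4096*u^6 + 18432*u^5 - 34560*u^4 + 34560*u^3 - 19440*u^2 + 5832*u - 729 factors as -(-2*a + 4*u - 3)*(2*a + 4*u - 3)*(4*a^2 - 8*a*u + 6*a + 16*u^2 - 24*u + 9)*(4*a^2 + 8*a*u - 6*a + 16*u^2 - 24*u + 9).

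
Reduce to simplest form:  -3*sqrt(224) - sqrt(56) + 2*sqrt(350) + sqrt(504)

3*sqrt(224) = 12*sqrt(14); sqrt(56) = 2*sqrt(14); 2*sqrt(350) = 10*sqrt(14); sqrt(504) = 6*sqrt(14)
Combine: (-12 - 2 + 10 + 6)·sqrt(14) = 2*sqrt(14)

2*sqrt(14)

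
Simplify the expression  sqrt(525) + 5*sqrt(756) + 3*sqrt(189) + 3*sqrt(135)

sqrt(525) = 5*sqrt(21); 5*sqrt(756) = 30*sqrt(21); 3*sqrt(189) = 9*sqrt(21); 3*sqrt(135) = 9*sqrt(15)

9*sqrt(15) + 44*sqrt(21)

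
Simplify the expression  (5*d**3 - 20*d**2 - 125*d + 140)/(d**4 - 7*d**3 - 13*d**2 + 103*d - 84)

5/(d - 3)

Factor: 5*d**3 - 20*d**2 - 125*d + 140 = 5*(d - 1)*(d - 7)*(d + 4);  d**4 - 7*d**3 - 13*d**2 + 103*d - 84 = (d - 7)*(d + 4)*(d - 1)*(d - 3)
Cancel the common factors (d - 7), (d + 4), (d - 1).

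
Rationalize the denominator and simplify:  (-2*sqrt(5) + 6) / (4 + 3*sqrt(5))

(-54 + 26*sqrt(5))/29

Multiply numerator and denominator by -3*sqrt(5) + 4.
Denominator becomes -29; numerator becomes -26*sqrt(5) + 54.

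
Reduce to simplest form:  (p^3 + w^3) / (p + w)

p^2 - p*w + w^2

p^3 + w^3 = (p + w)(p^2 - p*w + w^2).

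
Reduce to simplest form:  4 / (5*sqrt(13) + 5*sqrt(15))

Multiply numerator and denominator by -5*sqrt(15) + 5*sqrt(13).
Denominator becomes -50; numerator becomes -20*sqrt(15) + 20*sqrt(13).

(-2*sqrt(13) + 2*sqrt(15))/5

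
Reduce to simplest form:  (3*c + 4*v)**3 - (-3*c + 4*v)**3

54*c**3 + 288*c*v**2

Only the odd-power cross terms survive.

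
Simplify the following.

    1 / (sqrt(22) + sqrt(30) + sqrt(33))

(-132*sqrt(5) + 19*sqrt(33) + 25*sqrt(30) + 41*sqrt(22))/2279

Group as (sqrt(22) + sqrt(30)) + sqrt(33); multiply by (sqrt(22) + sqrt(30)) - sqrt(33), then rationalise the remaining surd.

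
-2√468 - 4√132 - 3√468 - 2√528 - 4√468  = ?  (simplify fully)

-54*√13 - 16*√33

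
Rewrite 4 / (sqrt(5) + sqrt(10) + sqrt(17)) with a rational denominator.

Group as (sqrt(10) + sqrt(17)) + sqrt(5); multiply by (sqrt(10) + sqrt(17)) - sqrt(5), then rationalise the remaining surd.

(-10*sqrt(34) - 2*sqrt(17) + 12*sqrt(10) + 22*sqrt(5))/49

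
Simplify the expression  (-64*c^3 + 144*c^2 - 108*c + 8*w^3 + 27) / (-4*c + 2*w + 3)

Apply the difference-of-cubes factorisation and cancel (-4*c + 2*w + 3).

16*c^2 + 8*c*w - 24*c + 4*w^2 - 6*w + 9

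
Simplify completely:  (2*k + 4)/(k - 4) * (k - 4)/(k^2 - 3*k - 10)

Factor: 2*k + 4 = 2*(k + 2);  k^2 - 3*k - 10 = (k - 5)*(k + 2)
Cancel the common factors (k - 4), (k + 2).

2/(k - 5)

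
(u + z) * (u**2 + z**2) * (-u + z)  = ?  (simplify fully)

(z+u)(z-u) = -u**2 + z**2; continue pairing.

-u**4 + z**4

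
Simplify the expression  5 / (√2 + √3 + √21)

Group as (√2 + √3) + √21; multiply by (√2 + √3) - √21, then rationalise the remaining surd.

(-50*√3 - 55*√2 + 15*√14 + 40*√21)/116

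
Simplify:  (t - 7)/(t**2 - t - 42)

Factor: t**2 - t - 42 = (t + 6)*(t - 7)
Cancel the common factor (t - 7).

1/(t + 6)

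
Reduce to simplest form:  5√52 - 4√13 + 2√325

16*√13

5√52 = 10*√13; 4√13 = 4*√13; 2√325 = 10*√13
Combine: (10 - 4 + 10)·√13 = 16*√13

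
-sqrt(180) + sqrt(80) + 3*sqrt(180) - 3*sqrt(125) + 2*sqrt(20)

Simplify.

5*sqrt(5)

sqrt(180) = 6*sqrt(5); sqrt(80) = 4*sqrt(5); 3*sqrt(180) = 18*sqrt(5); 3*sqrt(125) = 15*sqrt(5); 2*sqrt(20) = 4*sqrt(5)
Combine: (-6 + 4 + 18 - 15 + 4)·sqrt(5) = 5*sqrt(5)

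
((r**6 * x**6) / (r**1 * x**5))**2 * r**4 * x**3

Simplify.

Inside the bracket: r**5 * x**1
Raise to the power 2: r**10 * x**2
Multiply by r**4 * x**3: add exponents.

r**14*x**5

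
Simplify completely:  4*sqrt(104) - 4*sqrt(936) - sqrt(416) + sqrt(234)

4*sqrt(104) = 8*sqrt(26); 4*sqrt(936) = 24*sqrt(26); sqrt(416) = 4*sqrt(26); sqrt(234) = 3*sqrt(26)
Combine: (8 - 24 - 4 + 3)·sqrt(26) = -17*sqrt(26)

-17*sqrt(26)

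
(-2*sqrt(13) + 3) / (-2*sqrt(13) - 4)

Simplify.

Multiply numerator and denominator by -4 + 2*sqrt(13).
Denominator becomes -36; numerator becomes -64 + 14*sqrt(13).

(-7*sqrt(13) + 32)/18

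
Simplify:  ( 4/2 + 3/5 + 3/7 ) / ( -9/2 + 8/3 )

-636/385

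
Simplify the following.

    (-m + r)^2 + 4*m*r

After expansion: m^2 + 2*m*r + r^2 — a perfect-square trinomial.

(m + r)^2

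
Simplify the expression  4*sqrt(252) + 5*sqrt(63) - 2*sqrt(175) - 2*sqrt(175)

19*sqrt(7)

4*sqrt(252) = 24*sqrt(7); 5*sqrt(63) = 15*sqrt(7); 2*sqrt(175) = 10*sqrt(7); 2*sqrt(175) = 10*sqrt(7)
Combine: (24 + 15 - 10 - 10)·sqrt(7) = 19*sqrt(7)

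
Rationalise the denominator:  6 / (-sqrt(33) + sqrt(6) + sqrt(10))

(-102*sqrt(33) - 174*sqrt(10) - 222*sqrt(6) - 72*sqrt(55))/49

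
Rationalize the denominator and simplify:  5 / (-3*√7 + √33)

Multiply numerator and denominator by √33 + 3*√7.
Denominator becomes -30; numerator becomes 5*√33 + 15*√7.

(-3*√7 - √33)/6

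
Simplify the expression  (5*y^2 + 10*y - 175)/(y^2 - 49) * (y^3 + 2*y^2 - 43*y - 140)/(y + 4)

5*y^2 - 125

Factor: 5*y^2 + 10*y - 175 = 5*(y - 5)*(y + 7);  y^2 - 49 = (y - 7)*(y + 7);  y^3 + 2*y^2 - 43*y - 140 = (y + 5)*(y + 4)*(y - 7)
Cancel the common factors (y + 4), (y + 7), (y - 7).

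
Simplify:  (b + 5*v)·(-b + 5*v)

-b² + 25*v²

(5*v)^2 - (b)^2 = -b² + 25*v².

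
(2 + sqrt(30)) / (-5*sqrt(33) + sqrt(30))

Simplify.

Multiply numerator and denominator by sqrt(30) + 5*sqrt(33).
Denominator becomes -795; numerator becomes 2*sqrt(30) + 30 + 10*sqrt(33) + 15*sqrt(110).

(-15*sqrt(110) - 10*sqrt(33) - 30 - 2*sqrt(30))/795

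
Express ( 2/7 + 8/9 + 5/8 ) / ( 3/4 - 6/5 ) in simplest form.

-4535/1134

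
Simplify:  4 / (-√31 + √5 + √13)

(52*√31 + 92*√13 + 156*√5 + 8*√2015)/91

Group as (√5 + √13) - √31; multiply by (√5 + √13) + √31, then rationalise the remaining surd.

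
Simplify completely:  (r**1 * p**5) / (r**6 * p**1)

p**4/r**5

Quotient: (r**-5) * p**4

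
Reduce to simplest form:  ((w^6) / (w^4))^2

w^4

Inside the bracket: w^2
Raise to the power 2: w^4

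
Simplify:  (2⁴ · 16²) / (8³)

2^3

2⁴ = 2^4; 16² = 2^8; 8³ = 2^9
Combine exponents: 2^3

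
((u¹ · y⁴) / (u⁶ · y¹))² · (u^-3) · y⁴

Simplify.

Inside the bracket: (u^-5) · y³
Raise to the power 2: (u^-10) · y⁶
Multiply by (u^-3) · y⁴: add exponents.

y^10/u^13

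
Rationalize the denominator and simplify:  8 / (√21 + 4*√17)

Multiply numerator and denominator by -√21 + 4*√17.
Denominator becomes 251; numerator becomes -8*√21 + 32*√17.

(-8*√21 + 32*√17)/251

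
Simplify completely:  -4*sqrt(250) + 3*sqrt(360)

-2*sqrt(10)

4*sqrt(250) = 20*sqrt(10); 3*sqrt(360) = 18*sqrt(10)
Combine: (-20 + 18)·sqrt(10) = -2*sqrt(10)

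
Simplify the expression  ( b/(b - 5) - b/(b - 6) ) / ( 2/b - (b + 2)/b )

Numerator: b/(b - 5) - b/(b - 6) = -b/(b² - 11*b + 30)
Denominator: 2/b - (b + 2)/b = -1
Divide: (-b/(b² - 11*b + 30)) · (-1) = b/(b² - 11*b + 30)

b/(b² - 11*b + 30)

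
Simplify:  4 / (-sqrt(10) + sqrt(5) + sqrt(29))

Group as (sqrt(5) + sqrt(29)) - sqrt(10); multiply by (sqrt(5) + sqrt(29)) + sqrt(10), then rationalise the remaining surd.

-24*sqrt(10) - 14*sqrt(29) + 34*sqrt(5) + 10*sqrt(58)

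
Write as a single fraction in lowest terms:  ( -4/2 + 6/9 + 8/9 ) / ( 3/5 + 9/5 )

-5/27

Numerator: -4/2 + 6/9 + 8/9 = -4/9
Denominator: 3/5 + 9/5 = 12/5
Divide: (-4/9) · (5/12) = -5/27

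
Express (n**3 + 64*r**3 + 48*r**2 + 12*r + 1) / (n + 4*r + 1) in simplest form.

n**2 - 4*n*r - n + 16*r**2 + 8*r + 1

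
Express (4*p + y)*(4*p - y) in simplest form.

16*p^2 - y^2

Product of conjugates: (P+Q)(P-Q) = P^2 - Q^2.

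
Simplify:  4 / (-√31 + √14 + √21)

(-2*√31 + 12*√21 + 19*√14 + 7*√186)/145

Group as (√14 + √21) - √31; multiply by (√14 + √21) + √31, then rationalise the remaining surd.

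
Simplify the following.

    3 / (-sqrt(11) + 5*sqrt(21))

Multiply numerator and denominator by sqrt(11) + 5*sqrt(21).
Denominator becomes 514; numerator becomes 3*sqrt(11) + 15*sqrt(21).

(3*sqrt(11) + 15*sqrt(21))/514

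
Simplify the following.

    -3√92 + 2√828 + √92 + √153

3√92 = 6*√23; 2√828 = 12*√23; √92 = 2*√23; √153 = 3*√17

3*√17 + 8*√23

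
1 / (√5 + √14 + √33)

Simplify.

(-√2310 - 7*√33 + 12*√14 + 21*√5)/42

Group as (√14 + √33) + √5; multiply by (√14 + √33) - √5, then rationalise the remaining surd.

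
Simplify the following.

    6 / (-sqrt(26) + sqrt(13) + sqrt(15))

Group as (sqrt(13) + sqrt(15)) - sqrt(26); multiply by (sqrt(13) + sqrt(15)) + sqrt(26), then rationalise the remaining surd.

(-3*sqrt(26) + 36*sqrt(15) + 42*sqrt(13) + 39*sqrt(30))/194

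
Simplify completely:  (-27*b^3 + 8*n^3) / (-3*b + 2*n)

9*b^2 + 6*b*n + 4*n^2

Factor as (a-b)(a^2+ab+b^2) with a=(2*n), b=(3*b).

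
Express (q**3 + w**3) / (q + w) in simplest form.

q**2 - q*w + w**2

Apply the sum-of-cubes factorisation and cancel (q + w).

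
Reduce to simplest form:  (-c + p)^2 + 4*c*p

(c + p)^2

Expand the square and combine the 4*c*p term.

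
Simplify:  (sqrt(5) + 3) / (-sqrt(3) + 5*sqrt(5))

(sqrt(15) + 3*sqrt(3) + 25 + 15*sqrt(5))/122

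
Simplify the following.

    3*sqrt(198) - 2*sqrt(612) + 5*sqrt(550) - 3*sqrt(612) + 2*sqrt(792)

3*sqrt(198) = 9*sqrt(22); 2*sqrt(612) = 12*sqrt(17); 5*sqrt(550) = 25*sqrt(22); 3*sqrt(612) = 18*sqrt(17); 2*sqrt(792) = 12*sqrt(22)

-30*sqrt(17) + 46*sqrt(22)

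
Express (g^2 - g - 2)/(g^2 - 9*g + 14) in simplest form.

Factor: g^2 - g - 2 = (g - 2)*(g + 1);  g^2 - 9*g + 14 = (g - 2)*(g - 7)
Cancel the common factor (g - 2).

(g + 1)/(g - 7)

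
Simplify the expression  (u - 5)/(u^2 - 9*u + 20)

Factor: u^2 - 9*u + 20 = (u - 4)*(u - 5)
Cancel the common factor (u - 5).

1/(u - 4)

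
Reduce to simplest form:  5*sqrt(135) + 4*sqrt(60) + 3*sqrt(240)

35*sqrt(15)

5*sqrt(135) = 15*sqrt(15); 4*sqrt(60) = 8*sqrt(15); 3*sqrt(240) = 12*sqrt(15)
Combine: (15 + 8 + 12)·sqrt(15) = 35*sqrt(15)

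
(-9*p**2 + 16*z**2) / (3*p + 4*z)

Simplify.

-3*p + 4*z

Difference of squares: factor out (3*p + 4*z).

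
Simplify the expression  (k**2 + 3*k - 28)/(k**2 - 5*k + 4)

Factor: k**2 + 3*k - 28 = (k - 4)*(k + 7);  k**2 - 5*k + 4 = (k - 1)*(k - 4)
Cancel the common factor (k - 4).

(k + 7)/(k - 1)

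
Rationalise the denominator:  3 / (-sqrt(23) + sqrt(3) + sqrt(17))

(3*sqrt(23) + 9*sqrt(17) + 37*sqrt(3) + 2*sqrt(1173))/65

Group as (sqrt(3) + sqrt(17)) - sqrt(23); multiply by (sqrt(3) + sqrt(17)) + sqrt(23), then rationalise the remaining surd.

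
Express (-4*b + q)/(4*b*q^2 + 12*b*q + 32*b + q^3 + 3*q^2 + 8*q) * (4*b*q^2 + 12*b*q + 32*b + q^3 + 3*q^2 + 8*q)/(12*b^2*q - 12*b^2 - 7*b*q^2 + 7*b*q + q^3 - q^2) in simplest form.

Factor: 4*b*q^2 + 12*b*q + 32*b + q^3 + 3*q^2 + 8*q = (q^2 + 3*q + 8)*(4*b + q);  4*b*q^2 + 12*b*q + 32*b + q^3 + 3*q^2 + 8*q = (q^2 + 3*q + 8)*(4*b + q);  12*b^2*q - 12*b^2 - 7*b*q^2 + 7*b*q + q^3 - q^2 = (-4*b + q)*(q - 1)*(-3*b + q)
Cancel the common factors (q^2 + 3*q + 8), (-4*b + q), (4*b + q).

1/(-3*b*q + 3*b + q^2 - q)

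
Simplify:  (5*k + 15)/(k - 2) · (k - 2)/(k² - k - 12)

5/(k - 4)

Factor: 5*k + 15 = 5·(k + 3);  k² - k - 12 = (k + 3)·(k - 4)
Cancel the common factors (k - 2), (k + 3).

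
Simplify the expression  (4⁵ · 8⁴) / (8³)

4⁵ = 2^10; 8⁴ = 2^12; 8³ = 2^9
Combine exponents: 2^13

2^13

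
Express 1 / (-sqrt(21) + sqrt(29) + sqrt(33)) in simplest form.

(-41*sqrt(21) + 17*sqrt(33) + 25*sqrt(29) + 6*sqrt(2233))/2147

Group as (sqrt(29) + sqrt(33)) - sqrt(21); multiply by (sqrt(29) + sqrt(33)) + sqrt(21), then rationalise the remaining surd.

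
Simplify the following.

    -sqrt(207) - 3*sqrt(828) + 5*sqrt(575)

sqrt(207) = 3*sqrt(23); 3*sqrt(828) = 18*sqrt(23); 5*sqrt(575) = 25*sqrt(23)
Combine: (-3 - 18 + 25)·sqrt(23) = 4*sqrt(23)

4*sqrt(23)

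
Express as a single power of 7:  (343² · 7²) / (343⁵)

7^(-7)

343² = 7^6; 7² = 7^2; 343⁵ = 7^15
Combine exponents: 7^(-7)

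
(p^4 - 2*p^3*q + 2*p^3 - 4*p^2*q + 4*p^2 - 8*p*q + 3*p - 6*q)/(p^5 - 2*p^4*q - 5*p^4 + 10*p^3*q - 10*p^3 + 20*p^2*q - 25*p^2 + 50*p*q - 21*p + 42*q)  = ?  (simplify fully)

1/(p - 7)

Factor: p^4 - 2*p^3*q + 2*p^3 - 4*p^2*q + 4*p^2 - 8*p*q + 3*p - 6*q = (p - 2*q)*(p^2 + p + 3)*(p + 1);  p^5 - 2*p^4*q - 5*p^4 + 10*p^3*q - 10*p^3 + 20*p^2*q - 25*p^2 + 50*p*q - 21*p + 42*q = (p - 2*q)*(p - 7)*(p^2 + p + 3)*(p + 1)
Cancel the common factors (p^2 + p + 3), (p - 2*q), (p + 1).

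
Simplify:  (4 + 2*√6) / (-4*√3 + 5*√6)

Multiply numerator and denominator by 4*√3 + 5*√6.
Denominator becomes 102; numerator becomes 16*√3 + 24*√2 + 20*√6 + 60.

(8*√3 + 12*√2 + 10*√6 + 30)/51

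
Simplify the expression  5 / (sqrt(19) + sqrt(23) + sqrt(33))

Group as (sqrt(19) + sqrt(33)) + sqrt(23); multiply by (sqrt(19) + sqrt(33)) - sqrt(23), then rationalise the remaining surd.

(-10*sqrt(14421) + 45*sqrt(33) + 145*sqrt(23) + 185*sqrt(19))/1667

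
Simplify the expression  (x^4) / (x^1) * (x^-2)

Quotient: x^3
Multiply by (x^-2): add exponents.

x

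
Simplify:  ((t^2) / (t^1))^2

Inside the bracket: t^1
Raise to the power 2: t^2

t^2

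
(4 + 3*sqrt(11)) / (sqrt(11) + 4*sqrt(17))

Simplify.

(-33 - 4*sqrt(11) + 16*sqrt(17) + 12*sqrt(187))/261

Multiply numerator and denominator by -4*sqrt(17) + sqrt(11).
Denominator becomes -261; numerator becomes -12*sqrt(187) - 16*sqrt(17) + 4*sqrt(11) + 33.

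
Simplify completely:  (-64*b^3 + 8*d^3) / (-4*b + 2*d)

16*b^2 + 8*b*d + 4*d^2

(2*d)^3 - (4*b)^3 = (-4*b + 2*d)(16*b^2 + 8*b*d + 4*d^2).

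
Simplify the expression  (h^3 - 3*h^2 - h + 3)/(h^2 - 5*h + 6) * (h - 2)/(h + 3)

(h^2 - 1)/(h + 3)

Factor: h^3 - 3*h^2 - h + 3 = (h + 1)*(h - 3)*(h - 1);  h^2 - 5*h + 6 = (h - 2)*(h - 3)
Cancel the common factors (h - 3), (h - 2).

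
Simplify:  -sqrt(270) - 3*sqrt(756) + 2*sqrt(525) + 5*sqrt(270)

-8*sqrt(21) + 12*sqrt(30)

sqrt(270) = 3*sqrt(30); 3*sqrt(756) = 18*sqrt(21); 2*sqrt(525) = 10*sqrt(21); 5*sqrt(270) = 15*sqrt(30)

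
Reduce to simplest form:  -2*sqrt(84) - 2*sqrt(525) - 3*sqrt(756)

2*sqrt(84) = 4*sqrt(21); 2*sqrt(525) = 10*sqrt(21); 3*sqrt(756) = 18*sqrt(21)
Combine: (-4 - 10 - 18)·sqrt(21) = -32*sqrt(21)

-32*sqrt(21)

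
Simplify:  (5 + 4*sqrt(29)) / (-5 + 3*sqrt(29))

(35*sqrt(29) + 373)/236

Multiply numerator and denominator by -3*sqrt(29) - 5.
Denominator becomes -236; numerator becomes -373 - 35*sqrt(29).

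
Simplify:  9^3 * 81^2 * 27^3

3^23

9^3 = 3^6; 81^2 = 3^8; 27^3 = 3^9
Combine exponents: 3^23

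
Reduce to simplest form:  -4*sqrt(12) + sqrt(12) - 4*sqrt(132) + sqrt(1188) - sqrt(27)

-9*sqrt(3) - 2*sqrt(33)

4*sqrt(12) = 8*sqrt(3); sqrt(12) = 2*sqrt(3); 4*sqrt(132) = 8*sqrt(33); sqrt(1188) = 6*sqrt(33); sqrt(27) = 3*sqrt(3)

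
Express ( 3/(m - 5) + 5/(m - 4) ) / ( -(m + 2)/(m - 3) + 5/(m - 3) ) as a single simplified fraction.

Numerator: 3/(m - 5) + 5/(m - 4) = (8*m - 37)/(m**2 - 9*m + 20)
Denominator: -(m + 2)/(m - 3) + 5/(m - 3) = -1
Divide: ((8*m - 37)/(m**2 - 9*m + 20)) · (-1) = (-8*m + 37)/(m**2 - 9*m + 20)

(-8*m + 37)/(m**2 - 9*m + 20)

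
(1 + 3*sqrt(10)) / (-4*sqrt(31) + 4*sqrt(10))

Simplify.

(-3*sqrt(310) - 30 - sqrt(31) - sqrt(10))/84

Multiply numerator and denominator by 4*sqrt(10) + 4*sqrt(31).
Denominator becomes -336; numerator becomes 4*sqrt(10) + 4*sqrt(31) + 120 + 12*sqrt(310).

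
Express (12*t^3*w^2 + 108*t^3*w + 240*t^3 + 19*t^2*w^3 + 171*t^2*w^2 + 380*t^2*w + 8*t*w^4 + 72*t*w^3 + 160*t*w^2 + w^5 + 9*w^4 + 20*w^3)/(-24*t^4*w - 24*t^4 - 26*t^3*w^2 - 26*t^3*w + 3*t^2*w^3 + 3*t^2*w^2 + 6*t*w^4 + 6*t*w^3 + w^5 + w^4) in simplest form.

Factor: 12*t^3*w^2 + 108*t^3*w + 240*t^3 + 19*t^2*w^3 + 171*t^2*w^2 + 380*t^2*w + 8*t*w^4 + 72*t*w^3 + 160*t*w^2 + w^5 + 9*w^4 + 20*w^3 = (w + 5)*(t + w)*(w + 4)*(3*t + w)*(4*t + w);  -24*t^4*w - 24*t^4 - 26*t^3*w^2 - 26*t^3*w + 3*t^2*w^3 + 3*t^2*w^2 + 6*t*w^4 + 6*t*w^3 + w^5 + w^4 = (t + w)*(-2*t + w)*(w + 1)*(3*t + w)*(4*t + w)
Cancel the common factors (t + w), (3*t + w), (4*t + w).

(-w^2 - 9*w - 20)/(2*t*w + 2*t - w^2 - w)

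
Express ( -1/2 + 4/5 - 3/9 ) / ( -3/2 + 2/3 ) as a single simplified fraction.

1/25

Numerator: -1/2 + 4/5 - 3/9 = -1/30
Denominator: -3/2 + 2/3 = -5/6
Divide: (-1/30) · (-6/5) = 1/25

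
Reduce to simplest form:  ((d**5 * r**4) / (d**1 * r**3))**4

Inside the bracket: d**4 * r**1
Raise to the power 4: d**16 * r**4

d**16*r**4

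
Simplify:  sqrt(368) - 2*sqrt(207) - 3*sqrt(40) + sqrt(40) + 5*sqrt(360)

-2*sqrt(23) + 26*sqrt(10)

sqrt(368) = 4*sqrt(23); 2*sqrt(207) = 6*sqrt(23); 3*sqrt(40) = 6*sqrt(10); sqrt(40) = 2*sqrt(10); 5*sqrt(360) = 30*sqrt(10)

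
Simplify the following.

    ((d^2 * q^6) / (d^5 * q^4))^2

q^4/d^6

Inside the bracket: (d^-3) * q^2
Raise to the power 2: (d^-6) * q^4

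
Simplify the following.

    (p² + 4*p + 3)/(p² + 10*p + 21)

Factor: p² + 4*p + 3 = (p + 1)·(p + 3);  p² + 10*p + 21 = (p + 7)·(p + 3)
Cancel the common factor (p + 3).

(p + 1)/(p + 7)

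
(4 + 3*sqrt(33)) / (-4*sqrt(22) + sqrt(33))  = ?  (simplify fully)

(-132*sqrt(6) - 99 - 16*sqrt(22) - 4*sqrt(33))/319

Multiply numerator and denominator by sqrt(33) + 4*sqrt(22).
Denominator becomes -319; numerator becomes 4*sqrt(33) + 16*sqrt(22) + 99 + 132*sqrt(6).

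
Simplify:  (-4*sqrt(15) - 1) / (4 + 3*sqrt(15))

(-176 + 13*sqrt(15))/119

Multiply numerator and denominator by -3*sqrt(15) + 4.
Denominator becomes -119; numerator becomes -13*sqrt(15) + 176.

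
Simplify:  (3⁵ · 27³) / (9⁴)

3^6

3⁵ = 3^5; 27³ = 3^9; 9⁴ = 3^8
Combine exponents: 3^6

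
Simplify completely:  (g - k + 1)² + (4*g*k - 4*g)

(g + k - 1)²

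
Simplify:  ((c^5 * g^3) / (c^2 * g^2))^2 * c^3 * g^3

c^9*g^5

Inside the bracket: c^3 * g^1
Raise to the power 2: c^6 * g^2
Multiply by c^3 * g^3: add exponents.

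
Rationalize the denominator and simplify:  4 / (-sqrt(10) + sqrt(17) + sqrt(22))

Group as (sqrt(17) + sqrt(22)) - sqrt(10); multiply by (sqrt(17) + sqrt(22)) + sqrt(10), then rationalise the remaining surd.

(-116*sqrt(10) + 20*sqrt(22) + 60*sqrt(17) + 16*sqrt(935))/655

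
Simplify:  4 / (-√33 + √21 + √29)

Group as (√21 + √29) - √33; multiply by (√21 + √29) + √33, then rationalise the remaining surd.

(-68*√33 + 100*√29 + 164*√21 + 24*√2233)/2147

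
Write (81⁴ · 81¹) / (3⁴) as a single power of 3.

81⁴ = 3^16; 81¹ = 3^4; 3⁴ = 3^4
Combine exponents: 3^16

3^16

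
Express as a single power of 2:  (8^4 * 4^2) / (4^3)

2^10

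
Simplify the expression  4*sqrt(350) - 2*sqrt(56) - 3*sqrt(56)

10*sqrt(14)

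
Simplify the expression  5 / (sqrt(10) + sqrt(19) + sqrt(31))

Group as (sqrt(10) + sqrt(19)) + sqrt(31); multiply by (sqrt(10) + sqrt(19)) - sqrt(31), then rationalise the remaining surd.

(-5*sqrt(5890) - 5*sqrt(31) + 55*sqrt(19) + 100*sqrt(10))/378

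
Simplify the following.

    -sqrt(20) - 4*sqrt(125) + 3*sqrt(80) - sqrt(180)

-16*sqrt(5)

sqrt(20) = 2*sqrt(5); 4*sqrt(125) = 20*sqrt(5); 3*sqrt(80) = 12*sqrt(5); sqrt(180) = 6*sqrt(5)
Combine: (-2 - 20 + 12 - 6)·sqrt(5) = -16*sqrt(5)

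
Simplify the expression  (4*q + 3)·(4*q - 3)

16*q² - 9

(4*q)^2 - (3)^2 = 16*q² - 9.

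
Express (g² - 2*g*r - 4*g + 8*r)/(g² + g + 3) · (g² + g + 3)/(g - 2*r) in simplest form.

g - 4

Factor: g² - 2*g*r - 4*g + 8*r = (g - 2*r)·(g - 4)
Cancel the common factors (g² + g + 3), (g - 2*r).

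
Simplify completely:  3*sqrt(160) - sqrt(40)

10*sqrt(10)

3*sqrt(160) = 12*sqrt(10); sqrt(40) = 2*sqrt(10)
Combine: (12 - 2)·sqrt(10) = 10*sqrt(10)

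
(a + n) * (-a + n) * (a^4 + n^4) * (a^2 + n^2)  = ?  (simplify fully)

Telescope via difference of squares: (n+a)(n-a) = -a^2 + n^2, then repeat with the next factor.

-a^8 + n^8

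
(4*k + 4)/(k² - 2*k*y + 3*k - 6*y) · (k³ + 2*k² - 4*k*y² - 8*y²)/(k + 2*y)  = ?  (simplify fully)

(4*k² + 12*k + 8)/(k + 3)

Factor: 4*k + 4 = 4·(k + 1);  k² - 2*k*y + 3*k - 6*y = (k + 3)·(k - 2*y);  k³ + 2*k² - 4*k*y² - 8*y² = (k + 2*y)·(k - 2*y)·(k + 2)
Cancel the common factors (k + 2*y), (k - 2*y).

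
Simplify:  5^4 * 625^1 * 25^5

5^18

5^4 = 5^4; 625^1 = 5^4; 25^5 = 5^10
Combine exponents: 5^18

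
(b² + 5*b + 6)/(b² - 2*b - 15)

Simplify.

(b + 2)/(b - 5)

Factor: b² + 5*b + 6 = (b + 3)·(b + 2);  b² - 2*b - 15 = (b + 3)·(b - 5)
Cancel the common factor (b + 3).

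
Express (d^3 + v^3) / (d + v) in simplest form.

d^3 + v^3 = (d + v)(d^2 - d*v + v^2).

d^2 - d*v + v^2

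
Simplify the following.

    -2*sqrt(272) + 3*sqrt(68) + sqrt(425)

3*sqrt(17)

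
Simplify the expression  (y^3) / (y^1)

Quotient: y^2

y^2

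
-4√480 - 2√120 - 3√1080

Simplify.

-38*√30

4√480 = 16*√30; 2√120 = 4*√30; 3√1080 = 18*√30
Combine: (-16 - 4 - 18)·√30 = -38*√30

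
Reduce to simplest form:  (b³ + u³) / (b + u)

b² - b*u + u²

u^3 + b^3 = (b + u)(b² - b*u + u²).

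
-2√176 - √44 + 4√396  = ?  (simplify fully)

14*√11

2√176 = 8*√11; √44 = 2*√11; 4√396 = 24*√11
Combine: (-8 - 2 + 24)·√11 = 14*√11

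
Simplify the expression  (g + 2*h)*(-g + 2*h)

-g^2 + 4*h^2

Product of conjugates: (P+Q)(P-Q) = P^2 - Q^2.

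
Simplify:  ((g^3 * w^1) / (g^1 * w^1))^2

g^4

Inside the bracket: g^2
Raise to the power 2: g^4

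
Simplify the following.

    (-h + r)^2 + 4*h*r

Expand the square and combine the 4*h*r term.

(h + r)^2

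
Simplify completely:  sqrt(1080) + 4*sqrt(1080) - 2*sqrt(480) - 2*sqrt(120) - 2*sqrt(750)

sqrt(1080) = 6*sqrt(30); 4*sqrt(1080) = 24*sqrt(30); 2*sqrt(480) = 8*sqrt(30); 2*sqrt(120) = 4*sqrt(30); 2*sqrt(750) = 10*sqrt(30)
Combine: (6 + 24 - 8 - 4 - 10)·sqrt(30) = 8*sqrt(30)

8*sqrt(30)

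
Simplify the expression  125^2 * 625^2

125^2 = 5^6; 625^2 = 5^8
Combine exponents: 5^14

5^14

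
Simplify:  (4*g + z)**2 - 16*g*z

Expand the square and combine the 16*g*z term.

(4*g - z)**2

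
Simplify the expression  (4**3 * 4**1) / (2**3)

4**3 = 2**6; 4**1 = 2**2; 2**3 = 2**3
Combine exponents: 2**5

2**5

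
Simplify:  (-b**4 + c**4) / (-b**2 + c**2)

b**2 + c**2

Difference of fourth powers: factor out (-b**2 + c**2).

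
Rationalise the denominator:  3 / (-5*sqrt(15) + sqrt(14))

Multiply numerator and denominator by sqrt(14) + 5*sqrt(15).
Denominator becomes -361; numerator becomes 3*sqrt(14) + 15*sqrt(15).

(-15*sqrt(15) - 3*sqrt(14))/361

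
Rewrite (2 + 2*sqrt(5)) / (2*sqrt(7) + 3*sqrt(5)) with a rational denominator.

(-4*sqrt(35) - 4*sqrt(7) + 6*sqrt(5) + 30)/17

Multiply numerator and denominator by -2*sqrt(7) + 3*sqrt(5).
Denominator becomes 17; numerator becomes -4*sqrt(35) - 4*sqrt(7) + 6*sqrt(5) + 30.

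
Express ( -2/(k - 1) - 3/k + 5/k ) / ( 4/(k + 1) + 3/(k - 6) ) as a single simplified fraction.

(-2*k² + 10*k + 12)/(7*k³ - 28*k² + 21*k)

Numerator: -2/(k - 1) - 3/k + 5/k = -2/(k² - k)
Denominator: 4/(k + 1) + 3/(k - 6) = (7*k - 21)/(k² - 5*k - 6)
Divide: (-2/(k² - k)) · ((k² - 5*k - 6)/(7*k - 21)) = (-2*k² + 10*k + 12)/(7*k³ - 28*k² + 21*k)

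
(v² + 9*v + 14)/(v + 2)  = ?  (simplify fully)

Factor: v² + 9*v + 14 = (v + 7)·(v + 2)
Cancel the common factor (v + 2).

v + 7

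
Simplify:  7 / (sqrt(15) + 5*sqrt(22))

Multiply numerator and denominator by -sqrt(15) + 5*sqrt(22).
Denominator becomes 535; numerator becomes -7*sqrt(15) + 35*sqrt(22).

(-7*sqrt(15) + 35*sqrt(22))/535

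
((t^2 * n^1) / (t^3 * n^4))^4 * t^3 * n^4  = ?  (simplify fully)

1/(n^8*t)

Inside the bracket: (t^-1) * (n^-3)
Raise to the power 4: (t^-4) * (n^-12)
Multiply by t^3 * n^4: add exponents.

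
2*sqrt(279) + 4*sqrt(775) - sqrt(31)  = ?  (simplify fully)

25*sqrt(31)

2*sqrt(279) = 6*sqrt(31); 4*sqrt(775) = 20*sqrt(31); sqrt(31) = sqrt(31)
Combine: (6 + 20 - 1)·sqrt(31) = 25*sqrt(31)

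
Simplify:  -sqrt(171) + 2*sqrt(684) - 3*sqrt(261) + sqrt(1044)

-3*sqrt(29) + 9*sqrt(19)

sqrt(171) = 3*sqrt(19); 2*sqrt(684) = 12*sqrt(19); 3*sqrt(261) = 9*sqrt(29); sqrt(1044) = 6*sqrt(29)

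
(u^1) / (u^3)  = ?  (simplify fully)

Quotient: (u^-2)

u^(-2)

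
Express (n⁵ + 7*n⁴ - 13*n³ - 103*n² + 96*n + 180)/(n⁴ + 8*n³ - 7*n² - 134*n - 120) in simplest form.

Factor: n⁵ + 7*n⁴ - 13*n³ - 103*n² + 96*n + 180 = (n - 3)·(n + 5)·(n + 6)·(n - 2)·(n + 1);  n⁴ + 8*n³ - 7*n² - 134*n - 120 = (n - 4)·(n + 6)·(n + 1)·(n + 5)
Cancel the common factors (n + 5), (n + 6), (n + 1).

(n² - 5*n + 6)/(n - 4)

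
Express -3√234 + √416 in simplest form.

-5*√26

3√234 = 9*√26; √416 = 4*√26
Combine: (-9 + 4)·√26 = -5*√26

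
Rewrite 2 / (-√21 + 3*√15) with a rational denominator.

Multiply numerator and denominator by √21 + 3*√15.
Denominator becomes 114; numerator becomes 2*√21 + 6*√15.

(√21 + 3*√15)/57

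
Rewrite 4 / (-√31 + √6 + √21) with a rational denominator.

Group as (√6 + √21) - √31; multiply by (√6 + √21) + √31, then rationalise the remaining surd.

(2*√31 + 8*√21 + 23*√6 + 3*√434)/61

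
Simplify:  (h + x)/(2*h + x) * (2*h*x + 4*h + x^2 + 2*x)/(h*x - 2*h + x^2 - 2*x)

(x + 2)/(x - 2)

Factor: 2*h*x + 4*h + x^2 + 2*x = (x + 2)*(2*h + x);  h*x - 2*h + x^2 - 2*x = (h + x)*(x - 2)
Cancel the common factors (h + x), (2*h + x).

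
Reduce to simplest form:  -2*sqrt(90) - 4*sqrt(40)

2*sqrt(90) = 6*sqrt(10); 4*sqrt(40) = 8*sqrt(10)
Combine: (-6 - 8)·sqrt(10) = -14*sqrt(10)

-14*sqrt(10)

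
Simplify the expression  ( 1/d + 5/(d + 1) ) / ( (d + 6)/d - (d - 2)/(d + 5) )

(6*d² + 31*d + 5)/(13*d² + 43*d + 30)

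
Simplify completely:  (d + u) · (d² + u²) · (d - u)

d⁴ - u⁴

Telescope via difference of squares: (d+u)(d-u) = d² - u², then repeat with the next factor.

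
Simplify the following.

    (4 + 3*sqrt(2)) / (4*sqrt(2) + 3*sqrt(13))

(-24 - 16*sqrt(2) + 12*sqrt(13) + 9*sqrt(26))/85

Multiply numerator and denominator by -3*sqrt(13) + 4*sqrt(2).
Denominator becomes -85; numerator becomes -9*sqrt(26) - 12*sqrt(13) + 16*sqrt(2) + 24.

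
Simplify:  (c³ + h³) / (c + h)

c² - c*h + h²

Factor as (a+b)(a^2-ab+b^2) with a=h, b=c.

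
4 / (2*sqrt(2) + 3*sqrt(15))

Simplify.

(-8*sqrt(2) + 12*sqrt(15))/127

Multiply numerator and denominator by -2*sqrt(2) + 3*sqrt(15).
Denominator becomes 127; numerator becomes -8*sqrt(2) + 12*sqrt(15).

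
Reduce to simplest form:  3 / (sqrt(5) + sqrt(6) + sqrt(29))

(-14*sqrt(6) - 15*sqrt(5) + sqrt(870) + 9*sqrt(29))/34

Group as (sqrt(5) + sqrt(6)) + sqrt(29); multiply by (sqrt(5) + sqrt(6)) - sqrt(29), then rationalise the remaining surd.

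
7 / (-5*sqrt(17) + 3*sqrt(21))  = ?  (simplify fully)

(-35*sqrt(17) - 21*sqrt(21))/236

Multiply numerator and denominator by 3*sqrt(21) + 5*sqrt(17).
Denominator becomes -236; numerator becomes 21*sqrt(21) + 35*sqrt(17).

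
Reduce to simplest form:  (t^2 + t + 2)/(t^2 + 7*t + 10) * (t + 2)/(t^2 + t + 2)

Factor: t^2 + 7*t + 10 = (t + 2)*(t + 5)
Cancel the common factors (t^2 + t + 2), (t + 2).

1/(t + 5)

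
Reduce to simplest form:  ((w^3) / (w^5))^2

w^(-4)

Inside the bracket: (w^-2)
Raise to the power 2: (w^-4)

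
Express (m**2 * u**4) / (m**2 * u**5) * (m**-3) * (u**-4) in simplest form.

Quotient: (u**-1)
Multiply by (m**-3) * (u**-4): add exponents.

1/(m**3*u**5)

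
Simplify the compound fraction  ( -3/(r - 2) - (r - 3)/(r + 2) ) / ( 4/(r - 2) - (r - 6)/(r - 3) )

Numerator: -3/(r - 2) - (r - 3)/(r + 2) = (-r^2 + 2*r - 12)/(r^2 - 4)
Denominator: 4/(r - 2) - (r - 6)/(r - 3) = (-r^2 + 12*r - 24)/(r^2 - 5*r + 6)
Divide: ((-r^2 + 2*r - 12)/(r^2 - 4)) · ((r^2 - 5*r + 6)/(-r^2 + 12*r - 24)) = (r^3 - 5*r^2 + 18*r - 36)/(r^3 - 10*r^2 + 48)

(r^3 - 5*r^2 + 18*r - 36)/(r^3 - 10*r^2 + 48)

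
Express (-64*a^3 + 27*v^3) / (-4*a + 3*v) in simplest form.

Factor as (a-b)(a^2+ab+b^2) with a=(3*v), b=(4*a).

16*a^2 + 12*a*v + 9*v^2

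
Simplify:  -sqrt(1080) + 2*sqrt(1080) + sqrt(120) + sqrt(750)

sqrt(1080) = 6*sqrt(30); 2*sqrt(1080) = 12*sqrt(30); sqrt(120) = 2*sqrt(30); sqrt(750) = 5*sqrt(30)
Combine: (-6 + 12 + 2 + 5)·sqrt(30) = 13*sqrt(30)

13*sqrt(30)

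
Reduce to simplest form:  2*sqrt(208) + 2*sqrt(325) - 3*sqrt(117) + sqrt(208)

2*sqrt(208) = 8*sqrt(13); 2*sqrt(325) = 10*sqrt(13); 3*sqrt(117) = 9*sqrt(13); sqrt(208) = 4*sqrt(13)
Combine: (8 + 10 - 9 + 4)·sqrt(13) = 13*sqrt(13)

13*sqrt(13)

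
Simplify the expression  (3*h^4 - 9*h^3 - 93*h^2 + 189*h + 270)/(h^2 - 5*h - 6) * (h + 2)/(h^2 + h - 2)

Factor: 3*h^4 - 9*h^3 - 93*h^2 + 189*h + 270 = 3*(h - 6)*(h + 1)*(h - 3)*(h + 5);  h^2 - 5*h - 6 = (h + 1)*(h - 6);  h^2 + h - 2 = (h - 1)*(h + 2)
Cancel the common factors (h + 2), (h - 6), (h + 1).

(3*h^2 + 6*h - 45)/(h - 1)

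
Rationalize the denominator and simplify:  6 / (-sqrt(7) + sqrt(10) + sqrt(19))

Group as (sqrt(10) + sqrt(19)) - sqrt(7); multiply by (sqrt(10) + sqrt(19)) + sqrt(7), then rationalise the remaining surd.

(-11*sqrt(7) - sqrt(19) + 8*sqrt(10) + sqrt(1330))/23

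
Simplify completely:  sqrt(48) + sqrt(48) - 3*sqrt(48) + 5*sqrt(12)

6*sqrt(3)

sqrt(48) = 4*sqrt(3); sqrt(48) = 4*sqrt(3); 3*sqrt(48) = 12*sqrt(3); 5*sqrt(12) = 10*sqrt(3)
Combine: (4 + 4 - 12 + 10)·sqrt(3) = 6*sqrt(3)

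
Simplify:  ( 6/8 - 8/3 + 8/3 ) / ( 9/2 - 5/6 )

Numerator: 6/8 - 8/3 + 8/3 = 3/4
Denominator: 9/2 - 5/6 = 11/3
Divide: (3/4) · (3/11) = 9/44

9/44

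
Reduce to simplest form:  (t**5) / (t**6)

1/t

Quotient: (t**-1)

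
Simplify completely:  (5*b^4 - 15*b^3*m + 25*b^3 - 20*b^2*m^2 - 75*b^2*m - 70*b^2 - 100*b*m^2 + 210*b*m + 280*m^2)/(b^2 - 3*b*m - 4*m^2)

5*b^2 + 25*b - 70

Factor: 5*b^4 - 15*b^3*m + 25*b^3 - 20*b^2*m^2 - 75*b^2*m - 70*b^2 - 100*b*m^2 + 210*b*m + 280*m^2 = 5*(b - 4*m)*(b + m)*(b - 2)*(b + 7);  b^2 - 3*b*m - 4*m^2 = (b + m)*(b - 4*m)
Cancel the common factors (b - 4*m), (b + m).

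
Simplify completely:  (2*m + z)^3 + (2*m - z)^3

16*m^3 + 12*m*z^2

Write as f((2*m),z) + f((2*m),-z) and expand.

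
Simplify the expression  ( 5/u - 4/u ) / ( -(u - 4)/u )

-1/(u - 4)

Numerator: 5/u - 4/u = 1/u
Denominator: -(u - 4)/u = (-u + 4)/u
Divide: (1/u) · (u/(-u + 4)) = -1/(u - 4)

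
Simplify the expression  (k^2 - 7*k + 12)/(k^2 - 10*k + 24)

Factor: k^2 - 7*k + 12 = (k - 3)*(k - 4);  k^2 - 10*k + 24 = (k - 6)*(k - 4)
Cancel the common factor (k - 4).

(k - 3)/(k - 6)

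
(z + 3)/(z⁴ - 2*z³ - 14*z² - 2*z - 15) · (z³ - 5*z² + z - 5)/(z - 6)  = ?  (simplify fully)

1/(z - 6)

Factor: z⁴ - 2*z³ - 14*z² - 2*z - 15 = (z - 5)·(z + 3)·(z² + 1);  z³ - 5*z² + z - 5 = (z - 5)·(z² + 1)
Cancel the common factors (z² + 1), (z + 3), (z - 5).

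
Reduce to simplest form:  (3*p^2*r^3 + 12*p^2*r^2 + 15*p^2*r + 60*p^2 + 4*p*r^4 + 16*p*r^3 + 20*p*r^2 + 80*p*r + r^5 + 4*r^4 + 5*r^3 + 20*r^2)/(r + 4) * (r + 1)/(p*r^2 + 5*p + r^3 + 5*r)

3*p*r + 3*p + r^2 + r

Factor: 3*p^2*r^3 + 12*p^2*r^2 + 15*p^2*r + 60*p^2 + 4*p*r^4 + 16*p*r^3 + 20*p*r^2 + 80*p*r + r^5 + 4*r^4 + 5*r^3 + 20*r^2 = (r^2 + 5)*(r + 4)*(3*p + r)*(p + r);  p*r^2 + 5*p + r^3 + 5*r = (p + r)*(r^2 + 5)
Cancel the common factors (r^2 + 5), (p + r), (r + 4).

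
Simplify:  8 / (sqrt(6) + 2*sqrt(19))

(-4*sqrt(6) + 8*sqrt(19))/35

Multiply numerator and denominator by -sqrt(6) + 2*sqrt(19).
Denominator becomes 70; numerator becomes -8*sqrt(6) + 16*sqrt(19).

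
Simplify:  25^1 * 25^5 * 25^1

25^1 = 5^2; 25^5 = 5^10; 25^1 = 5^2
Combine exponents: 5^14

5^14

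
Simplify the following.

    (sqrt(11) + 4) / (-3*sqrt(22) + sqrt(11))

Multiply numerator and denominator by sqrt(11) + 3*sqrt(22).
Denominator becomes -187; numerator becomes 11 + 4*sqrt(11) + 33*sqrt(2) + 12*sqrt(22).

(-12*sqrt(22) - 33*sqrt(2) - 4*sqrt(11) - 11)/187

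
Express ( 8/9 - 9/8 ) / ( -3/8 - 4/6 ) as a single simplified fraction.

Numerator: 8/9 - 9/8 = -17/72
Denominator: -3/8 - 4/6 = -25/24
Divide: (-17/72) · (-24/25) = 17/75

17/75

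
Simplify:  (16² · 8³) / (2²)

2^15

16² = 2^8; 8³ = 2^9; 2² = 2^2
Combine exponents: 2^15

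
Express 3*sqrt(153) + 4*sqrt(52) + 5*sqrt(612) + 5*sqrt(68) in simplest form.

3*sqrt(153) = 9*sqrt(17); 4*sqrt(52) = 8*sqrt(13); 5*sqrt(612) = 30*sqrt(17); 5*sqrt(68) = 10*sqrt(17)

8*sqrt(13) + 49*sqrt(17)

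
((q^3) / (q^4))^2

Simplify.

q^(-2)

Inside the bracket: (q^-1)
Raise to the power 2: (q^-2)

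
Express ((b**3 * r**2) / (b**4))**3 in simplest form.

Inside the bracket: (b**-1) * r**2
Raise to the power 3: (b**-3) * r**6

r**6/b**3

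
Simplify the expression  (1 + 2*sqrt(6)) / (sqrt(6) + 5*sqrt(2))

Multiply numerator and denominator by -5*sqrt(2) + sqrt(6).
Denominator becomes -44; numerator becomes -20*sqrt(3) - 5*sqrt(2) + sqrt(6) + 12.

(-12 - sqrt(6) + 5*sqrt(2) + 20*sqrt(3))/44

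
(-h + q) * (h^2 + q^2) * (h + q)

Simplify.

-h^4 + q^4

Pair the conjugate factors: (q+h)(q-h) = -h^2 + q^2, then repeat with the next factor.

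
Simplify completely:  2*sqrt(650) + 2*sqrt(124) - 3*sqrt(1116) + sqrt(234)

-14*sqrt(31) + 13*sqrt(26)

2*sqrt(650) = 10*sqrt(26); 2*sqrt(124) = 4*sqrt(31); 3*sqrt(1116) = 18*sqrt(31); sqrt(234) = 3*sqrt(26)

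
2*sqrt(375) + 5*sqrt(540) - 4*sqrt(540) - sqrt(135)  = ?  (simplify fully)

13*sqrt(15)

2*sqrt(375) = 10*sqrt(15); 5*sqrt(540) = 30*sqrt(15); 4*sqrt(540) = 24*sqrt(15); sqrt(135) = 3*sqrt(15)
Combine: (10 + 30 - 24 - 3)·sqrt(15) = 13*sqrt(15)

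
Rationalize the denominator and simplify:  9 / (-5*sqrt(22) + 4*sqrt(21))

(-45*sqrt(22) - 36*sqrt(21))/214

Multiply numerator and denominator by 4*sqrt(21) + 5*sqrt(22).
Denominator becomes -214; numerator becomes 36*sqrt(21) + 45*sqrt(22).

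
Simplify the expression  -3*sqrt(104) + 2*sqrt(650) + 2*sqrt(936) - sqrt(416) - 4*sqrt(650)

-8*sqrt(26)

3*sqrt(104) = 6*sqrt(26); 2*sqrt(650) = 10*sqrt(26); 2*sqrt(936) = 12*sqrt(26); sqrt(416) = 4*sqrt(26); 4*sqrt(650) = 20*sqrt(26)
Combine: (-6 + 10 + 12 - 4 - 20)·sqrt(26) = -8*sqrt(26)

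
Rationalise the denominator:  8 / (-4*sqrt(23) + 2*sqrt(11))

Multiply numerator and denominator by 2*sqrt(11) + 4*sqrt(23).
Denominator becomes -324; numerator becomes 16*sqrt(11) + 32*sqrt(23).

(-8*sqrt(23) - 4*sqrt(11))/81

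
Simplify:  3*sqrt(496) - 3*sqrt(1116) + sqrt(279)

-3*sqrt(31)

3*sqrt(496) = 12*sqrt(31); 3*sqrt(1116) = 18*sqrt(31); sqrt(279) = 3*sqrt(31)
Combine: (12 - 18 + 3)·sqrt(31) = -3*sqrt(31)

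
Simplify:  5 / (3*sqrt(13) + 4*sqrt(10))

(-15*sqrt(13) + 20*sqrt(10))/43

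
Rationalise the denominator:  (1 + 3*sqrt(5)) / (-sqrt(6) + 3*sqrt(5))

(sqrt(6) + 3*sqrt(5) + 3*sqrt(30) + 45)/39

Multiply numerator and denominator by sqrt(6) + 3*sqrt(5).
Denominator becomes 39; numerator becomes sqrt(6) + 3*sqrt(5) + 3*sqrt(30) + 45.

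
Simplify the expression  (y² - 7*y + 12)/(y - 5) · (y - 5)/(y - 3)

y - 4

Factor: y² - 7*y + 12 = (y - 3)·(y - 4)
Cancel the common factors (y - 3), (y - 5).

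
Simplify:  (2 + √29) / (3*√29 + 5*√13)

Multiply numerator and denominator by -5*√13 + 3*√29.
Denominator becomes -64; numerator becomes -5*√377 - 10*√13 + 6*√29 + 87.

(-87 - 6*√29 + 10*√13 + 5*√377)/64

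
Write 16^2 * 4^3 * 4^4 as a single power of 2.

2^22

16^2 = 2^8; 4^3 = 2^6; 4^4 = 2^8
Combine exponents: 2^22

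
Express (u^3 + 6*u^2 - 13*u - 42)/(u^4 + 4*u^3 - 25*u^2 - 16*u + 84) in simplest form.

1/(u - 2)

Factor: u^3 + 6*u^2 - 13*u - 42 = (u + 7)*(u + 2)*(u - 3);  u^4 + 4*u^3 - 25*u^2 - 16*u + 84 = (u - 3)*(u + 7)*(u - 2)*(u + 2)
Cancel the common factors (u + 2), (u - 3), (u + 7).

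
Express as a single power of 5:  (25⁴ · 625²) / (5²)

5^14

25⁴ = 5^8; 625² = 5^8; 5² = 5^2
Combine exponents: 5^14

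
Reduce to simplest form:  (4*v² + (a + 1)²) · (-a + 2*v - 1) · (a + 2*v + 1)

Telescope via difference of squares: ((2*v)+(a + 1))((2*v)-(a + 1)) = -a² - 2*a + 4*v² - 1, then repeat with the next factor.

-a⁴ - 4*a³ - 6*a² - 4*a + 16*v⁴ - 1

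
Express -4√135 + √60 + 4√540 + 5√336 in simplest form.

14*√15 + 20*√21

4√135 = 12*√15; √60 = 2*√15; 4√540 = 24*√15; 5√336 = 20*√21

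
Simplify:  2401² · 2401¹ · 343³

7^21

2401² = 7^8; 2401¹ = 7^4; 343³ = 7^9
Combine exponents: 7^21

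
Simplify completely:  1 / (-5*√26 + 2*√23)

(-5*√26 - 2*√23)/558

Multiply numerator and denominator by 2*√23 + 5*√26.
Denominator becomes -558; numerator becomes 2*√23 + 5*√26.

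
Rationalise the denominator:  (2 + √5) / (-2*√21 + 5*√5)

(4*√21 + 2*√105 + 10*√5 + 25)/41

Multiply numerator and denominator by 2*√21 + 5*√5.
Denominator becomes 41; numerator becomes 4*√21 + 2*√105 + 10*√5 + 25.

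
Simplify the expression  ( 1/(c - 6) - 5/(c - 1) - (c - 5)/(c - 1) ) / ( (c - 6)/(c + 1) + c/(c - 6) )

Numerator: 1/(c - 6) - 5/(c - 1) - (c - 5)/(c - 1) = (-c**2 + 7*c - 1)/(c**2 - 7*c + 6)
Denominator: (c - 6)/(c + 1) + c/(c - 6) = (2*c**2 - 11*c + 36)/(c**2 - 5*c - 6)
Divide: ((-c**2 + 7*c - 1)/(c**2 - 7*c + 6)) · ((c**2 - 5*c - 6)/(2*c**2 - 11*c + 36)) = (-c**3 + 6*c**2 + 6*c - 1)/(2*c**3 - 13*c**2 + 47*c - 36)

(-c**3 + 6*c**2 + 6*c - 1)/(2*c**3 - 13*c**2 + 47*c - 36)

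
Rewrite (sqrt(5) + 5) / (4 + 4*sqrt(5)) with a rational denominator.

Multiply numerator and denominator by -4*sqrt(5) + 4.
Denominator becomes -64; numerator becomes -16*sqrt(5).

sqrt(5)/4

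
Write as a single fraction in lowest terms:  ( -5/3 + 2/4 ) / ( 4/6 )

Numerator: -5/3 + 2/4 = -7/6
Denominator: 4/6 = 2/3
Divide: (-7/6) · (3/2) = -7/4

-7/4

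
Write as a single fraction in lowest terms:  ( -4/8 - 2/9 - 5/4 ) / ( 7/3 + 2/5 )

Numerator: -4/8 - 2/9 - 5/4 = -71/36
Denominator: 7/3 + 2/5 = 41/15
Divide: (-71/36) · (15/41) = -355/492

-355/492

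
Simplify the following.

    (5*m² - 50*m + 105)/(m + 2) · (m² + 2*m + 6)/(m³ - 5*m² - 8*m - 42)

(5*m - 15)/(m + 2)

Factor: 5*m² - 50*m + 105 = 5·(m - 3)·(m - 7);  m³ - 5*m² - 8*m - 42 = (m - 7)·(m² + 2*m + 6)
Cancel the common factors (m² + 2*m + 6), (m - 7).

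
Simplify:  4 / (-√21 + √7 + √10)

(2*√21 + 9*√10 + 12*√7 + 7*√30)/33

Group as (√7 + √10) - √21; multiply by (√7 + √10) + √21, then rationalise the remaining surd.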